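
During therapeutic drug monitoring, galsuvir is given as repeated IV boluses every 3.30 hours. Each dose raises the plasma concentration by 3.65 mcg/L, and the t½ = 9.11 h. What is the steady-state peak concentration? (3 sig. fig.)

k = ln 2 / 9.11 = 0.07609 h⁻¹
Fraction remaining after one interval: e^(−kτ) = e^(−0.07609 × 3.30) = 0.7780
R = 1 / (1 − 0.7780) = 4.504
Css,max = 3.65 × 4.504 ≈ 16.4 mcg/L

16.4 mcg/L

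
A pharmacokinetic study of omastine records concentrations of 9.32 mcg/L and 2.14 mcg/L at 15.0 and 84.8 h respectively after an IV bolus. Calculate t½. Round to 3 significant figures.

32.9 hours

k = ln(C₁/C₂) / (t₂ − t₁) = ln(9.32/2.14) / (84.8 − 15.0)
  = 1.471 / 69.80 = 0.02108 h⁻¹
t½ = ln 2 / k = ln 2 / 0.02108 ≈ 32.9 hours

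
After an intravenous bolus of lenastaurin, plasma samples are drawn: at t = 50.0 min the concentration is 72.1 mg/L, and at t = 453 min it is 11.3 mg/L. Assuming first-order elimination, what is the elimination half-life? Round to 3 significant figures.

151 minutes

k = ln(C₁/C₂) / (t₂ − t₁) = ln(72.1/11.3) / (453 − 50.0)
  = 1.853 / 403.0 = 0.004599 min⁻¹
t½ = ln 2 / k = ln 2 / 0.004599 ≈ 151 minutes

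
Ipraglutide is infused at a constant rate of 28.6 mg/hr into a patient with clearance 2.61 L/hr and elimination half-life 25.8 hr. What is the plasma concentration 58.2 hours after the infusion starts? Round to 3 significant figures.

8.66 µg/mL

Css = rate / CL = 28.6 / 2.61 = 10.96 µg/mL
k = ln 2 / 25.8 = 0.02687 hr⁻¹
C(t) = Css (1 − e^(−kt)) = 10.96 × (1 − e^(−1.564)) = 10.96 × 0.7906 ≈ 8.66 µg/mL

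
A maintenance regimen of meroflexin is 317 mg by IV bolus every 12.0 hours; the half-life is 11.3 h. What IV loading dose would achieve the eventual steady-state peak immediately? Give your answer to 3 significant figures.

608 mg

k = ln 2 / 11.3 = 0.06134 h⁻¹
Accumulation ratio R = 1 / (1 − e^(−kτ)) = 1 / (1 − e^(−0.06134×12.0)) = 1 / (1 − 0.4790) = 1.919
Loading dose = maintenance dose × R = 317 × 1.919 ≈ 608 mg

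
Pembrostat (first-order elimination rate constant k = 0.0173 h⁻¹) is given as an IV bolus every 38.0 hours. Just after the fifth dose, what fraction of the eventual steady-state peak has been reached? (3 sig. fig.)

0.963

f_n = 1 − e^(−nkτ) = 1 − e^(−5 × 0.01730 × 38.0) = 1 − e^(−3.287) = 1 − 0.03737 ≈ 0.963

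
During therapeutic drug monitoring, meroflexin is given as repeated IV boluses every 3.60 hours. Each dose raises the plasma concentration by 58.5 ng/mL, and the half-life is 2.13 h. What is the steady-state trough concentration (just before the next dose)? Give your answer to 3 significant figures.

26.3 ng/mL

k = ln 2 / 2.13 = 0.3254 h⁻¹
Fraction remaining after one interval: e^(−kτ) = e^(−0.3254 × 3.60) = 0.3099
R = 1 / (1 − 0.3099) = 1.449
Css,max = 58.5 × 1.449 = 84.77 ng/mL
Css,min = Css,max × e^(−kτ) = 84.77 × 0.3099 ≈ 26.3 ng/mL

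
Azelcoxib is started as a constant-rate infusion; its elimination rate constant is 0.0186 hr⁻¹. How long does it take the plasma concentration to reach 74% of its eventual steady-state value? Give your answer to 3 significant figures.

72.4 hours

f = 1 − e^(−kt)  ⇒  t = −ln(1 − f) / k
t = −ln(1 − 0.74) / 0.01860 = 1.347 / 0.01860 ≈ 72.4 hours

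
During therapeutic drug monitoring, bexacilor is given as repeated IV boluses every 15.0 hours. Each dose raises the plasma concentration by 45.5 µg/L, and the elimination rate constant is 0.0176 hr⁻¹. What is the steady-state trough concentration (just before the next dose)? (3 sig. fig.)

151 µg/L

Fraction remaining after one interval: e^(−kτ) = e^(−0.01760 × 15.0) = 0.7680
R = 1 / (1 − 0.7680) = 4.310
Css,max = 45.5 × 4.310 = 196.1 µg/L
Css,min = Css,max × e^(−kτ) = 196.1 × 0.7680 ≈ 151 µg/L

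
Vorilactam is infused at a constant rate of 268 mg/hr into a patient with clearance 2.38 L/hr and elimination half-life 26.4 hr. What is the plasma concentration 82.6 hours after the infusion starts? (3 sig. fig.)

Css = rate / CL = 268 / 2.38 = 112.6 mg/L
k = ln 2 / 26.4 = 0.02626 hr⁻¹
C(t) = Css (1 − e^(−kt)) = 112.6 × (1 − e^(−2.169)) = 112.6 × 0.8857 ≈ 99.7 mg/L

99.7 mg/L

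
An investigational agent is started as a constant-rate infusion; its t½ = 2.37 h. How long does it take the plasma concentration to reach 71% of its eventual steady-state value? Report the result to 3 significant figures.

4.23 hours

k = ln 2 / 2.37 = 0.2925 h⁻¹
f = 1 − e^(−kt)  ⇒  t = −ln(1 − f) / k
t = −ln(1 − 0.71) / 0.2925 = 1.238 / 0.2925 ≈ 4.23 hours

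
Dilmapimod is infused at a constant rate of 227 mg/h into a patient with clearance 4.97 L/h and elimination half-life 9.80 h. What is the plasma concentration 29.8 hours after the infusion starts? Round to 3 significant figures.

Css = rate / CL = 227 / 4.97 = 45.67 mg/L
k = ln 2 / 9.80 = 0.07073 h⁻¹
C(t) = Css (1 − e^(−kt)) = 45.67 × (1 − e^(−2.108)) = 45.67 × 0.8785 ≈ 40.1 mg/L

40.1 mg/L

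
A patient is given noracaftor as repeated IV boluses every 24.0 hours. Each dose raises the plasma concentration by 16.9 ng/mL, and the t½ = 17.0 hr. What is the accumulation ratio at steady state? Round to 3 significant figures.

1.60

k = ln 2 / 17.0 = 0.04077 hr⁻¹
Fraction remaining after one interval: e^(−kτ) = e^(−0.04077 × 24.0) = 0.3759
R = 1 / (1 − 0.3759) = 1 / 0.6241 ≈ 1.60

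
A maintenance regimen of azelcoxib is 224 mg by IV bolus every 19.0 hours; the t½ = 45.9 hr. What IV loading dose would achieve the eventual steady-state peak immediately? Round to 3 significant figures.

898 mg

k = ln 2 / 45.9 = 0.01510 hr⁻¹
Accumulation ratio R = 1 / (1 − e^(−kτ)) = 1 / (1 − e^(−0.01510×19.0)) = 1 / (1 − 0.7506) = 4.009
Loading dose = maintenance dose × R = 224 × 4.009 ≈ 898 mg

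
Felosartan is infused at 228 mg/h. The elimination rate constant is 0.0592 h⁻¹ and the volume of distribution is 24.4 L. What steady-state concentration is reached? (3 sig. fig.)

158 µg/mL

CL = k · V = 0.0592 × 24.4 = 1.444 L/h
Css = rate / CL = 228 / 1.444 ≈ 158 µg/mL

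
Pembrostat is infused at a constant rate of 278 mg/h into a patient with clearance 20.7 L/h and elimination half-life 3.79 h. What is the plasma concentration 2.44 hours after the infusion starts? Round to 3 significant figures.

4.83 µg/mL

Css = rate / CL = 278 / 20.7 = 13.43 µg/mL
k = ln 2 / 3.79 = 0.1829 h⁻¹
C(t) = Css (1 − e^(−kt)) = 13.43 × (1 − e^(−0.4462)) = 13.43 × 0.3600 ≈ 4.83 µg/mL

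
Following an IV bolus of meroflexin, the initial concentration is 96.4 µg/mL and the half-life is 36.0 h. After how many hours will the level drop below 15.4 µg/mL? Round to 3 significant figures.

95.3 hours

k = ln 2 / 36.0 = 0.01925 h⁻¹
C(t) = C₀ e^(−kt)  ⇒  t = ln(C₀/C) / k
t = ln(96.4/15.4) / 0.01925 = 1.834 / 0.01925 ≈ 95.3 hours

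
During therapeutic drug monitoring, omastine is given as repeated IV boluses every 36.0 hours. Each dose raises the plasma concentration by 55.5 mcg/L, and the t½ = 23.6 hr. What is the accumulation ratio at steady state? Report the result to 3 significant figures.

1.53

k = ln 2 / 23.6 = 0.02937 hr⁻¹
Fraction remaining after one interval: e^(−kτ) = e^(−0.02937 × 36.0) = 0.3474
R = 1 / (1 − 0.3474) = 1 / 0.6526 ≈ 1.53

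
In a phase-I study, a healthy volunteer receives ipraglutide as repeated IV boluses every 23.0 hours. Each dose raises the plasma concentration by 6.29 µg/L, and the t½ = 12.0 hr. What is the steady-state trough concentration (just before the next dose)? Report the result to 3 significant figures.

k = ln 2 / 12.0 = 0.05776 hr⁻¹
Fraction remaining after one interval: e^(−kτ) = e^(−0.05776 × 23.0) = 0.2649
R = 1 / (1 − 0.2649) = 1.360
Css,max = 6.29 × 1.360 = 8.556 µg/L
Css,min = Css,max × e^(−kτ) = 8.556 × 0.2649 ≈ 2.27 µg/L

2.27 µg/L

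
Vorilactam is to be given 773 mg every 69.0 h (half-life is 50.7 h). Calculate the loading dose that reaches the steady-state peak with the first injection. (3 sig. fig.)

k = ln 2 / 50.7 = 0.01367 h⁻¹
Accumulation ratio R = 1 / (1 − e^(−kτ)) = 1 / (1 − e^(−0.01367×69.0)) = 1 / (1 − 0.3893) = 1.638
Loading dose = maintenance dose × R = 773 × 1.638 ≈ 1270 mg

1270 mg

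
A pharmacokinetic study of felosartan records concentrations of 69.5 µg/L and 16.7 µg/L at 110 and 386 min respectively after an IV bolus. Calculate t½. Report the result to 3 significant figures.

134 minutes

k = ln(C₁/C₂) / (t₂ − t₁) = ln(69.5/16.7) / (386 − 110)
  = 1.426 / 276.0 = 0.005166 min⁻¹
t½ = ln 2 / k = ln 2 / 0.005166 ≈ 134 minutes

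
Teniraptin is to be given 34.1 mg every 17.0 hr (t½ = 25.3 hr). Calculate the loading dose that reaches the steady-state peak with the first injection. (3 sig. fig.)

k = ln 2 / 25.3 = 0.02740 hr⁻¹
Accumulation ratio R = 1 / (1 − e^(−kτ)) = 1 / (1 − e^(−0.02740×17.0)) = 1 / (1 − 0.6277) = 2.686
Loading dose = maintenance dose × R = 34.1 × 2.686 ≈ 91.6 mg

91.6 mg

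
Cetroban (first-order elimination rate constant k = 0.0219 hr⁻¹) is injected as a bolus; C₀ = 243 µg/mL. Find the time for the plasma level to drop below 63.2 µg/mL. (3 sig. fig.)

C(t) = C₀ e^(−kt)  ⇒  t = ln(C₀/C) / k
t = ln(243/63.2) / 0.02190 = 1.347 / 0.02190 ≈ 61.5 hours

61.5 hours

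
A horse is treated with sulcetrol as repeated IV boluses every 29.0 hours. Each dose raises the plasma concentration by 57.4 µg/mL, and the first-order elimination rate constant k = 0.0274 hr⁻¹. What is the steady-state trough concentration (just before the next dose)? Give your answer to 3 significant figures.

Fraction remaining after one interval: e^(−kτ) = e^(−0.02740 × 29.0) = 0.4518
R = 1 / (1 − 0.4518) = 1.824
Css,max = 57.4 × 1.824 = 104.7 µg/mL
Css,min = Css,max × e^(−kτ) = 104.7 × 0.4518 ≈ 47.3 µg/mL

47.3 µg/mL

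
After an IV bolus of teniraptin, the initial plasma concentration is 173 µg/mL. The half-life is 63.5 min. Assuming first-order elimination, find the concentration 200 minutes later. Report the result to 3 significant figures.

19.5 µg/mL

k = ln 2 / 63.5 = 0.01092 min⁻¹
200 min is 3.150 half-lives, so C = 173 × (1/2)^3.150 = 173 × 0.1127 ≈ 19.5 µg/mL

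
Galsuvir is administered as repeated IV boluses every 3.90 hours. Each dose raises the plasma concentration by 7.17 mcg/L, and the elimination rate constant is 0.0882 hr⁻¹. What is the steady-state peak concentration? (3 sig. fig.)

Fraction remaining after one interval: e^(−kτ) = e^(−0.08820 × 3.90) = 0.7089
R = 1 / (1 − 0.7089) = 3.436
Css,max = 7.17 × 3.436 ≈ 24.6 mcg/L

24.6 mcg/L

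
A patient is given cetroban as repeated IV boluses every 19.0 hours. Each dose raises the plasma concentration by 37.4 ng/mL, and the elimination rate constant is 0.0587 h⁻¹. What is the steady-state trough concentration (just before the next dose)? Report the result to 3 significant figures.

18.2 ng/mL

Fraction remaining after one interval: e^(−kτ) = e^(−0.05870 × 19.0) = 0.3278
R = 1 / (1 − 0.3278) = 1.488
Css,max = 37.4 × 1.488 = 55.64 ng/mL
Css,min = Css,max × e^(−kτ) = 55.64 × 0.3278 ≈ 18.2 ng/mL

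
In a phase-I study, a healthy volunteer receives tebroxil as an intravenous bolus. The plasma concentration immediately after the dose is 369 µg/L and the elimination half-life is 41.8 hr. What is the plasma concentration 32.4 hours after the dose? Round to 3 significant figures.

k = ln 2 / 41.8 = 0.01658 hr⁻¹
32.4 hr is 0.7751 half-lives, so C = 369 × (1/2)^0.7751 = 369 × 0.5843 ≈ 216 µg/L

216 µg/L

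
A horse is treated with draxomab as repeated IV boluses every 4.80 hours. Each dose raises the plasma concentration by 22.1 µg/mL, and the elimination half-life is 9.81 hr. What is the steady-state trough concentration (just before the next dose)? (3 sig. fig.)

54.7 µg/mL

k = ln 2 / 9.81 = 0.07066 hr⁻¹
Fraction remaining after one interval: e^(−kτ) = e^(−0.07066 × 4.80) = 0.7124
R = 1 / (1 − 0.7124) = 3.477
Css,max = 22.1 × 3.477 = 76.84 µg/mL
Css,min = Css,max × e^(−kτ) = 76.84 × 0.7124 ≈ 54.7 µg/mL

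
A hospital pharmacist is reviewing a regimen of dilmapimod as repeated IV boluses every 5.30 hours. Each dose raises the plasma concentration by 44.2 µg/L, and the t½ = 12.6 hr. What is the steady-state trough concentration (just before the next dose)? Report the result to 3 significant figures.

131 µg/L

k = ln 2 / 12.6 = 0.05501 hr⁻¹
Fraction remaining after one interval: e^(−kτ) = e^(−0.05501 × 5.30) = 0.7471
R = 1 / (1 − 0.7471) = 3.954
Css,max = 44.2 × 3.954 = 174.8 µg/L
Css,min = Css,max × e^(−kτ) = 174.8 × 0.7471 ≈ 131 µg/L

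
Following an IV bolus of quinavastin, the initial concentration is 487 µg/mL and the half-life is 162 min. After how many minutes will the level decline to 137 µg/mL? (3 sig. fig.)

296 minutes

k = ln 2 / 162 = 0.004279 min⁻¹
C(t) = C₀ e^(−kt)  ⇒  t = ln(C₀/C) / k
t = ln(487/137) / 0.004279 = 1.268 / 0.004279 ≈ 296 minutes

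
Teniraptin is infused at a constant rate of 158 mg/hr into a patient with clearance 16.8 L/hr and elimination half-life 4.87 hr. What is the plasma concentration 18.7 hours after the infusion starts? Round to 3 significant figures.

Css = rate / CL = 158 / 16.8 = 9.405 mg/L
k = ln 2 / 4.87 = 0.1423 hr⁻¹
C(t) = Css (1 − e^(−kt)) = 9.405 × (1 − e^(−2.662)) = 9.405 × 0.9302 ≈ 8.75 mg/L

8.75 mg/L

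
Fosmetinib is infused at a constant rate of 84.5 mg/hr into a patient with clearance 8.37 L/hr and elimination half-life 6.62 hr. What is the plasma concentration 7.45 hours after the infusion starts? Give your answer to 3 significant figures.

Css = rate / CL = 84.5 / 8.37 = 10.10 mg/L
k = ln 2 / 6.62 = 0.1047 hr⁻¹
C(t) = Css (1 − e^(−kt)) = 10.10 × (1 − e^(−0.7801)) = 10.10 × 0.5416 ≈ 5.47 mg/L

5.47 mg/L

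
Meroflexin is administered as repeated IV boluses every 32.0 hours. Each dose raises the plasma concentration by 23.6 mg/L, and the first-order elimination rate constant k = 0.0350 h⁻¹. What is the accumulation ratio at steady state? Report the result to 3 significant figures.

Fraction remaining after one interval: e^(−kτ) = e^(−0.03500 × 32.0) = 0.3263
R = 1 / (1 − 0.3263) = 1 / 0.6737 ≈ 1.48

1.48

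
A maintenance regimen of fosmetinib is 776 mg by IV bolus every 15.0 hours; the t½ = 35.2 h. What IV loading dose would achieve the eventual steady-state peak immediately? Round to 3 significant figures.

k = ln 2 / 35.2 = 0.01969 h⁻¹
Accumulation ratio R = 1 / (1 − e^(−kτ)) = 1 / (1 − e^(−0.01969×15.0)) = 1 / (1 − 0.7443) = 3.910
Loading dose = maintenance dose × R = 776 × 3.910 ≈ 3030 mg

3030 mg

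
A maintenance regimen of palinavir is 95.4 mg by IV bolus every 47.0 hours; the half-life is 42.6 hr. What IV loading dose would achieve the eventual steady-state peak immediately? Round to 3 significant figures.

k = ln 2 / 42.6 = 0.01627 hr⁻¹
Accumulation ratio R = 1 / (1 − e^(−kτ)) = 1 / (1 − e^(−0.01627×47.0)) = 1 / (1 − 0.4655) = 1.871
Loading dose = maintenance dose × R = 95.4 × 1.871 ≈ 178 mg

178 mg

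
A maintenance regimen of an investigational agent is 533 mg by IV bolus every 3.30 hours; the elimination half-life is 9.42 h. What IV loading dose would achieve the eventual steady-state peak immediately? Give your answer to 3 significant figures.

2470 mg

k = ln 2 / 9.42 = 0.07358 h⁻¹
Accumulation ratio R = 1 / (1 − e^(−kτ)) = 1 / (1 − e^(−0.07358×3.30)) = 1 / (1 − 0.7844) = 4.638
Loading dose = maintenance dose × R = 533 × 4.638 ≈ 2470 mg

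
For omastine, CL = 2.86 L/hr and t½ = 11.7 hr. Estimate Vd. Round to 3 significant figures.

48.3 L

k = ln 2 / t½ = ln 2 / 11.7 = 0.05924 hr⁻¹
V = CL / k = 2.86 / 0.05924 ≈ 48.3 L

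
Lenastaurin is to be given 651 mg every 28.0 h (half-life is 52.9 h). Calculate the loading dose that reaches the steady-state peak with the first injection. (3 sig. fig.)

k = ln 2 / 52.9 = 0.01310 h⁻¹
Accumulation ratio R = 1 / (1 − e^(−kτ)) = 1 / (1 − e^(−0.01310×28.0)) = 1 / (1 − 0.6929) = 3.256
Loading dose = maintenance dose × R = 651 × 3.256 ≈ 2120 mg

2120 mg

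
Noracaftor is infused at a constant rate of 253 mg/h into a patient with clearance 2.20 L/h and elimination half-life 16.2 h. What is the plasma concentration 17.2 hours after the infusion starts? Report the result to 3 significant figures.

59.9 mg/L

Css = rate / CL = 253 / 2.20 = 115.0 mg/L
k = ln 2 / 16.2 = 0.04279 h⁻¹
C(t) = Css (1 − e^(−kt)) = 115.0 × (1 − e^(−0.7359)) = 115.0 × 0.5209 ≈ 59.9 mg/L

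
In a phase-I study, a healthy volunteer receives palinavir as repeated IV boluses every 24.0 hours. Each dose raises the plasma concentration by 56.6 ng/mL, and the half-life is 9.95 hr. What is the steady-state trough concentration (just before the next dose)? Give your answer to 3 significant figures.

k = ln 2 / 9.95 = 0.06966 hr⁻¹
Fraction remaining after one interval: e^(−kτ) = e^(−0.06966 × 24.0) = 0.1879
R = 1 / (1 − 0.1879) = 1.231
Css,max = 56.6 × 1.231 = 69.69 ng/mL
Css,min = Css,max × e^(−kτ) = 69.69 × 0.1879 ≈ 13.1 ng/mL

13.1 ng/mL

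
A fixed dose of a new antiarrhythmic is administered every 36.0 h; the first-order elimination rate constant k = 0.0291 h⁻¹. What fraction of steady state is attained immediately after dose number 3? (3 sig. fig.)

0.957

f_n = 1 − e^(−nkτ) = 1 − e^(−3 × 0.02910 × 36.0) = 1 − e^(−3.143) = 1 − 0.04316 ≈ 0.957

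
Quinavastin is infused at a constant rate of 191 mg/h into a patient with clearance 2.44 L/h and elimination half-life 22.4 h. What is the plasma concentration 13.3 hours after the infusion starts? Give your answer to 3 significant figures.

26.4 mg/L

Css = rate / CL = 191 / 2.44 = 78.28 mg/L
k = ln 2 / 22.4 = 0.03094 h⁻¹
C(t) = Css (1 − e^(−kt)) = 78.28 × (1 − e^(−0.4116)) = 78.28 × 0.3374 ≈ 26.4 mg/L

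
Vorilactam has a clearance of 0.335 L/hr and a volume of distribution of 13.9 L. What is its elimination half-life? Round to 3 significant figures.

28.8 hours

k = CL / V = 0.335 / 13.9 = 0.02410 hr⁻¹
t½ = ln 2 / k = ln 2 / 0.02410 ≈ 28.8 hours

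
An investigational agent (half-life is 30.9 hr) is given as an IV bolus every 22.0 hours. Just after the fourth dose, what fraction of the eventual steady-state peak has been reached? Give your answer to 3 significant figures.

k = ln 2 / 30.9 = 0.02243 hr⁻¹
f_n = 1 − e^(−nkτ) = 1 − e^(−4 × 0.02243 × 22.0) = 1 − e^(−1.974) = 1 − 0.1389 ≈ 0.861

0.861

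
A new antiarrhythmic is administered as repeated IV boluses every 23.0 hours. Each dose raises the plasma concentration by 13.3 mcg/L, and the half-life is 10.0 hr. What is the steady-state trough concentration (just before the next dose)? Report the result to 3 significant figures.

k = ln 2 / 10.0 = 0.06931 hr⁻¹
Fraction remaining after one interval: e^(−kτ) = e^(−0.06931 × 23.0) = 0.2031
R = 1 / (1 − 0.2031) = 1.255
Css,max = 13.3 × 1.255 = 16.69 mcg/L
Css,min = Css,max × e^(−kτ) = 16.69 × 0.2031 ≈ 3.39 mcg/L

3.39 mcg/L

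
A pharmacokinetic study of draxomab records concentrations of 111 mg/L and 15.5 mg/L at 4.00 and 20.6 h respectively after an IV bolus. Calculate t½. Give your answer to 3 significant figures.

5.84 hours

k = ln(C₁/C₂) / (t₂ − t₁) = ln(111/15.5) / (20.6 − 4.00)
  = 1.969 / 16.60 = 0.1186 h⁻¹
t½ = ln 2 / k = ln 2 / 0.1186 ≈ 5.84 hours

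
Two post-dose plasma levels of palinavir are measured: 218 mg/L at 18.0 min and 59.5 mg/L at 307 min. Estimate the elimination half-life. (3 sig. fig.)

k = ln(C₁/C₂) / (t₂ − t₁) = ln(218/59.5) / (307 − 18.0)
  = 1.299 / 289.0 = 0.004493 min⁻¹
t½ = ln 2 / k = ln 2 / 0.004493 ≈ 154 minutes

154 minutes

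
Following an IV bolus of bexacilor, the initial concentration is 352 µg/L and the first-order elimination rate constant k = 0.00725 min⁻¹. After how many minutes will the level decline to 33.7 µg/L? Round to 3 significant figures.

C(t) = C₀ e^(−kt)  ⇒  t = ln(C₀/C) / k
t = ln(352/33.7) / 0.007250 = 2.346 / 0.007250 ≈ 324 minutes

324 minutes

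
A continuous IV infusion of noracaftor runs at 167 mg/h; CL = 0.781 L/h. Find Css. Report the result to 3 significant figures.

Css = infusion rate / CL = 167 / 0.781 ≈ 214 mg/L

214 mg/L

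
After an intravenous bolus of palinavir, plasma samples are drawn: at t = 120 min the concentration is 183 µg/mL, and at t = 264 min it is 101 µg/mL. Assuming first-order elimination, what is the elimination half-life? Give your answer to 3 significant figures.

k = ln(C₁/C₂) / (t₂ − t₁) = ln(183/101) / (264 − 120)
  = 0.5944 / 144.0 = 0.004128 min⁻¹
t½ = ln 2 / k = ln 2 / 0.004128 ≈ 168 minutes

168 minutes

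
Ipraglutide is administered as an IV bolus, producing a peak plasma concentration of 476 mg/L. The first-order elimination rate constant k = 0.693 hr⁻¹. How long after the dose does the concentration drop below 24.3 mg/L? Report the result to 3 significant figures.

4.29 hours

C(t) = C₀ e^(−kt)  ⇒  t = ln(C₀/C) / k
t = ln(476/24.3) / 0.6930 = 2.975 / 0.6930 ≈ 4.29 hours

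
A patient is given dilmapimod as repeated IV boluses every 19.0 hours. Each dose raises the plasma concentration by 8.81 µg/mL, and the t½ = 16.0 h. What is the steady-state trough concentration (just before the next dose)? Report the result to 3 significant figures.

6.90 µg/mL

k = ln 2 / 16.0 = 0.04332 h⁻¹
Fraction remaining after one interval: e^(−kτ) = e^(−0.04332 × 19.0) = 0.4391
R = 1 / (1 − 0.4391) = 1.783
Css,max = 8.81 × 1.783 = 15.71 µg/mL
Css,min = Css,max × e^(−kτ) = 15.71 × 0.4391 ≈ 6.90 µg/mL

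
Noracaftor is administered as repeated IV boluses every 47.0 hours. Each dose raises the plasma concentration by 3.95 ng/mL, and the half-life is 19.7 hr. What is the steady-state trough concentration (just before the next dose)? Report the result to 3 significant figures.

k = ln 2 / 19.7 = 0.03519 hr⁻¹
Fraction remaining after one interval: e^(−kτ) = e^(−0.03519 × 47.0) = 0.1913
R = 1 / (1 − 0.1913) = 1.237
Css,max = 3.95 × 1.237 = 4.885 ng/mL
Css,min = Css,max × e^(−kτ) = 4.885 × 0.1913 ≈ 0.935 ng/mL

0.935 ng/mL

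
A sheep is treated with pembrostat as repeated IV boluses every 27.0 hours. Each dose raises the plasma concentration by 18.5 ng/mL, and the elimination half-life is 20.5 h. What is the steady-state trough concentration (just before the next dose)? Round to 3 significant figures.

12.4 ng/mL

k = ln 2 / 20.5 = 0.03381 h⁻¹
Fraction remaining after one interval: e^(−kτ) = e^(−0.03381 × 27.0) = 0.4013
R = 1 / (1 − 0.4013) = 1.670
Css,max = 18.5 × 1.670 = 30.90 ng/mL
Css,min = Css,max × e^(−kτ) = 30.90 × 0.4013 ≈ 12.4 ng/mL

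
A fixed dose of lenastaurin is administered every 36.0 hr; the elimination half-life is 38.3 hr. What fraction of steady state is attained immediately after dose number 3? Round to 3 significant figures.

0.858

k = ln 2 / 38.3 = 0.01810 hr⁻¹
f_n = 1 − e^(−nkτ) = 1 − e^(−3 × 0.01810 × 36.0) = 1 − e^(−1.955) = 1 − 0.1416 ≈ 0.858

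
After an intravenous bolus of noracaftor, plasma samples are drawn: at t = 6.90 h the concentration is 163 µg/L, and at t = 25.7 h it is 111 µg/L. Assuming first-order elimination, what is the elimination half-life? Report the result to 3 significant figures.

k = ln(C₁/C₂) / (t₂ − t₁) = ln(163/111) / (25.7 − 6.90)
  = 0.3842 / 18.80 = 0.02044 h⁻¹
t½ = ln 2 / k = ln 2 / 0.02044 ≈ 33.9 hours

33.9 hours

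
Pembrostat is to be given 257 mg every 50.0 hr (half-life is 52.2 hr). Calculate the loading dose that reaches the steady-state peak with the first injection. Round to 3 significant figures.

530 mg

k = ln 2 / 52.2 = 0.01328 hr⁻¹
Accumulation ratio R = 1 / (1 − e^(−kτ)) = 1 / (1 − e^(−0.01328×50.0)) = 1 / (1 − 0.5148) = 2.061
Loading dose = maintenance dose × R = 257 × 2.061 ≈ 530 mg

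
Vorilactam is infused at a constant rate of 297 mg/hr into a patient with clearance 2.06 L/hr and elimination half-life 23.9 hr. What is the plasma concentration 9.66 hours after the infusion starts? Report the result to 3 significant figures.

Css = rate / CL = 297 / 2.06 = 144.2 mg/L
k = ln 2 / 23.9 = 0.02900 hr⁻¹
C(t) = Css (1 − e^(−kt)) = 144.2 × (1 − e^(−0.2802)) = 144.2 × 0.2443 ≈ 35.2 mg/L

35.2 mg/L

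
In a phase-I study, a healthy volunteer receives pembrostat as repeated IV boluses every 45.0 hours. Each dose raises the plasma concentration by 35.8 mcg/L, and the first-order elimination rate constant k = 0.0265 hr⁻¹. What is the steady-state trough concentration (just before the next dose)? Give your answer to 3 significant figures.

Fraction remaining after one interval: e^(−kτ) = e^(−0.02650 × 45.0) = 0.3035
R = 1 / (1 − 0.3035) = 1.436
Css,max = 35.8 × 1.436 = 51.40 mcg/L
Css,min = Css,max × e^(−kτ) = 51.40 × 0.3035 ≈ 15.6 mcg/L

15.6 mcg/L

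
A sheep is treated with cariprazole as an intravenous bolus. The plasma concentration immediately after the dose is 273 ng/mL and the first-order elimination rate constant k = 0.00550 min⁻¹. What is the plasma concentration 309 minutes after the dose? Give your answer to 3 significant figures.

C(t) = C₀ e^(−kt) = 273 × e^(−0.005500 × 309) = 273 × e^(−1.700) = 273 × 0.1828 ≈ 49.9 ng/mL

49.9 ng/mL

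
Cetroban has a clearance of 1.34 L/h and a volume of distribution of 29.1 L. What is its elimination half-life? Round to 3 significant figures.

15.1 hours

k = CL / V = 1.34 / 29.1 = 0.04605 h⁻¹
t½ = ln 2 / k = ln 2 / 0.04605 ≈ 15.1 hours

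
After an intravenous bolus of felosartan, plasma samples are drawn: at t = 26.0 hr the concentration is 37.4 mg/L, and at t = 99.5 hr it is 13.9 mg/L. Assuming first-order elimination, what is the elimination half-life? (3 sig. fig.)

51.5 hours

k = ln(C₁/C₂) / (t₂ − t₁) = ln(37.4/13.9) / (99.5 − 26.0)
  = 0.9898 / 73.50 = 0.01347 hr⁻¹
t½ = ln 2 / k = ln 2 / 0.01347 ≈ 51.5 hours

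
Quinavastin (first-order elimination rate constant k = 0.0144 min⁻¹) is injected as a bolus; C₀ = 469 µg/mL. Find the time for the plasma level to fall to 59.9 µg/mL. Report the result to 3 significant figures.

C(t) = C₀ e^(−kt)  ⇒  t = ln(C₀/C) / k
t = ln(469/59.9) / 0.01440 = 2.058 / 0.01440 ≈ 143 minutes

143 minutes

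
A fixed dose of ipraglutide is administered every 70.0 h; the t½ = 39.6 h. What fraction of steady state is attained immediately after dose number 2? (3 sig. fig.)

0.914

k = ln 2 / 39.6 = 0.01750 h⁻¹
f_n = 1 − e^(−nkτ) = 1 − e^(−2 × 0.01750 × 70.0) = 1 − e^(−2.451) = 1 − 0.08625 ≈ 0.914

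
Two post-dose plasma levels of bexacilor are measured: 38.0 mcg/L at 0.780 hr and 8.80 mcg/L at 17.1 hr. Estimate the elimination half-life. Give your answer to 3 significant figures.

k = ln(C₁/C₂) / (t₂ − t₁) = ln(38.0/8.80) / (17.1 − 0.780)
  = 1.463 / 16.32 = 0.08963 hr⁻¹
t½ = ln 2 / k = ln 2 / 0.08963 ≈ 7.73 hours

7.73 hours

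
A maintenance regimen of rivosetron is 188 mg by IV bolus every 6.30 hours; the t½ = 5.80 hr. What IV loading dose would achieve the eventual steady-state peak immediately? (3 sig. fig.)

355 mg

k = ln 2 / 5.80 = 0.1195 hr⁻¹
Accumulation ratio R = 1 / (1 − e^(−kτ)) = 1 / (1 − e^(−0.1195×6.30)) = 1 / (1 − 0.4710) = 1.890
Loading dose = maintenance dose × R = 188 × 1.890 ≈ 355 mg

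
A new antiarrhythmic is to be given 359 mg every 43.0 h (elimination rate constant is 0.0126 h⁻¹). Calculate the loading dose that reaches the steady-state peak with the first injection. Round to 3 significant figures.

Accumulation ratio R = 1 / (1 − e^(−kτ)) = 1 / (1 − e^(−0.01260×43.0)) = 1 / (1 − 0.5817) = 2.391
Loading dose = maintenance dose × R = 359 × 2.391 ≈ 858 mg

858 mg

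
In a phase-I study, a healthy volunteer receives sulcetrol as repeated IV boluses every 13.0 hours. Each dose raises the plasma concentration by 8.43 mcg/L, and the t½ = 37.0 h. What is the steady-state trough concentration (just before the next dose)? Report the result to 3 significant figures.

30.6 mcg/L

k = ln 2 / 37.0 = 0.01873 h⁻¹
Fraction remaining after one interval: e^(−kτ) = e^(−0.01873 × 13.0) = 0.7838
R = 1 / (1 − 0.7838) = 4.626
Css,max = 8.43 × 4.626 = 39.00 mcg/L
Css,min = Css,max × e^(−kτ) = 39.00 × 0.7838 ≈ 30.6 mcg/L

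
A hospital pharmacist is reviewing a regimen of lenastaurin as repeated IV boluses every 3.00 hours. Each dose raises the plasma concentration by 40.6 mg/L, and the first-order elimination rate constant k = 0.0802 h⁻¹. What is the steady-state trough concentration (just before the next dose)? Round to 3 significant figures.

Fraction remaining after one interval: e^(−kτ) = e^(−0.08020 × 3.00) = 0.7862
R = 1 / (1 − 0.7862) = 4.676
Css,max = 40.6 × 4.676 = 189.9 mg/L
Css,min = Css,max × e^(−kτ) = 189.9 × 0.7862 ≈ 149 mg/L

149 mg/L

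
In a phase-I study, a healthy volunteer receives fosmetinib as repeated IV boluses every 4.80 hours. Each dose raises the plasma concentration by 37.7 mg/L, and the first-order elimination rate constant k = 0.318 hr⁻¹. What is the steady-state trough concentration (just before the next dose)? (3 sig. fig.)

Fraction remaining after one interval: e^(−kτ) = e^(−0.3180 × 4.80) = 0.2173
R = 1 / (1 − 0.2173) = 1.278
Css,max = 37.7 × 1.278 = 48.17 mg/L
Css,min = Css,max × e^(−kτ) = 48.17 × 0.2173 ≈ 10.5 mg/L

10.5 mg/L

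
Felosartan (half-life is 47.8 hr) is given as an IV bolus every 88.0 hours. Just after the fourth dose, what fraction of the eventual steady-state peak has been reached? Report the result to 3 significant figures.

0.994

k = ln 2 / 47.8 = 0.01450 hr⁻¹
f_n = 1 − e^(−nkτ) = 1 − e^(−4 × 0.01450 × 88.0) = 1 − e^(−5.104) = 1 − 0.006070 ≈ 0.994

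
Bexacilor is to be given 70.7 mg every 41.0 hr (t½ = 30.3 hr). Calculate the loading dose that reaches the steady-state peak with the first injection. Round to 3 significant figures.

k = ln 2 / 30.3 = 0.02288 hr⁻¹
Accumulation ratio R = 1 / (1 − e^(−kτ)) = 1 / (1 − e^(−0.02288×41.0)) = 1 / (1 − 0.3914) = 1.643
Loading dose = maintenance dose × R = 70.7 × 1.643 ≈ 116 mg

116 mg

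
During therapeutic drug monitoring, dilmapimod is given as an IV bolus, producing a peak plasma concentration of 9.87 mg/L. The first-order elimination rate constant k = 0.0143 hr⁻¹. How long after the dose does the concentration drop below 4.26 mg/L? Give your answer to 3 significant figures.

C(t) = C₀ e^(−kt)  ⇒  t = ln(C₀/C) / k
t = ln(9.87/4.26) / 0.01430 = 0.8402 / 0.01430 ≈ 58.8 hours

58.8 hours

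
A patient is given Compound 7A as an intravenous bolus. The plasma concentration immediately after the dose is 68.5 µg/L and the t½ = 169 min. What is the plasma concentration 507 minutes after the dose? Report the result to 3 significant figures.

k = ln 2 / 169 = 0.004101 min⁻¹
507 min is 3.000 half-lives, so C = 68.5 × (1/2)^3.000 = 68.5 × 0.1250 ≈ 8.56 µg/L

8.56 µg/L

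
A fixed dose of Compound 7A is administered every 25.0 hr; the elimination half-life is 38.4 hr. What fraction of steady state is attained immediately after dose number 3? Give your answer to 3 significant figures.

0.742

k = ln 2 / 38.4 = 0.01805 hr⁻¹
f_n = 1 − e^(−nkτ) = 1 − e^(−3 × 0.01805 × 25.0) = 1 − e^(−1.354) = 1 − 0.2583 ≈ 0.742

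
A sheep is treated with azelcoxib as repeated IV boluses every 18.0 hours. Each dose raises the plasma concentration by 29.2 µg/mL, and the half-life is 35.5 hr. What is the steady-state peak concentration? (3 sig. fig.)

98.5 µg/mL

k = ln 2 / 35.5 = 0.01953 hr⁻¹
Fraction remaining after one interval: e^(−kτ) = e^(−0.01953 × 18.0) = 0.7037
R = 1 / (1 − 0.7037) = 3.375
Css,max = 29.2 × 3.375 ≈ 98.5 µg/mL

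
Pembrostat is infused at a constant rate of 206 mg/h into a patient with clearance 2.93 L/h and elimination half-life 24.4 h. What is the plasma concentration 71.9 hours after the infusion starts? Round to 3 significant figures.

61.2 mg/L

Css = rate / CL = 206 / 2.93 = 70.31 mg/L
k = ln 2 / 24.4 = 0.02841 h⁻¹
C(t) = Css (1 − e^(−kt)) = 70.31 × (1 − e^(−2.043)) = 70.31 × 0.8703 ≈ 61.2 mg/L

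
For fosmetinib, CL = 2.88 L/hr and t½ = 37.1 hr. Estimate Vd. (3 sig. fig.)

154 L

k = ln 2 / t½ = ln 2 / 37.1 = 0.01868 hr⁻¹
V = CL / k = 2.88 / 0.01868 ≈ 154 L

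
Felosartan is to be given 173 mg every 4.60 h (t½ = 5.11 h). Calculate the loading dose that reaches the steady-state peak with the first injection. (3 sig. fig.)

k = ln 2 / 5.11 = 0.1356 h⁻¹
Accumulation ratio R = 1 / (1 − e^(−kτ)) = 1 / (1 − e^(−0.1356×4.60)) = 1 / (1 − 0.5358) = 2.154
Loading dose = maintenance dose × R = 173 × 2.154 ≈ 373 mg

373 mg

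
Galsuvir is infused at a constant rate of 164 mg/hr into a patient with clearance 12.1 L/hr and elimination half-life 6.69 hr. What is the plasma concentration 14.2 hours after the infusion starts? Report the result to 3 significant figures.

10.4 mg/L

Css = rate / CL = 164 / 12.1 = 13.55 mg/L
k = ln 2 / 6.69 = 0.1036 hr⁻¹
C(t) = Css (1 − e^(−kt)) = 13.55 × (1 − e^(−1.471)) = 13.55 × 0.7704 ≈ 10.4 mg/L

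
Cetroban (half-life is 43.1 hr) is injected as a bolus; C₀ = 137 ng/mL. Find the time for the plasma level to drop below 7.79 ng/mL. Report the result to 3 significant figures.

k = ln 2 / 43.1 = 0.01608 hr⁻¹
C(t) = C₀ e^(−kt)  ⇒  t = ln(C₀/C) / k
t = ln(137/7.79) / 0.01608 = 2.867 / 0.01608 ≈ 178 hours

178 hours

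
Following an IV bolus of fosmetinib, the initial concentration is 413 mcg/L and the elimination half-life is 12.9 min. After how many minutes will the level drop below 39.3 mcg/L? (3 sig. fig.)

43.8 minutes

k = ln 2 / 12.9 = 0.05373 min⁻¹
C(t) = C₀ e^(−kt)  ⇒  t = ln(C₀/C) / k
t = ln(413/39.3) / 0.05373 = 2.352 / 0.05373 ≈ 43.8 minutes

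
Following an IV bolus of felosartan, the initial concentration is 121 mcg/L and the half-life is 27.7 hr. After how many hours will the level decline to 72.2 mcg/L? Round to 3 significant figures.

20.6 hours

k = ln 2 / 27.7 = 0.02502 hr⁻¹
C(t) = C₀ e^(−kt)  ⇒  t = ln(C₀/C) / k
t = ln(121/72.2) / 0.02502 = 0.5164 / 0.02502 ≈ 20.6 hours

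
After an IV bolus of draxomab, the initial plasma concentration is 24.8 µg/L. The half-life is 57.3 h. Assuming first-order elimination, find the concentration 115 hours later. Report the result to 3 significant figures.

6.17 µg/L

k = ln 2 / 57.3 = 0.01210 h⁻¹
C(t) = C₀ e^(−kt) = 24.8 × e^(−0.01210 × 115) = 24.8 × e^(−1.391) = 24.8 × 0.2488 ≈ 6.17 µg/L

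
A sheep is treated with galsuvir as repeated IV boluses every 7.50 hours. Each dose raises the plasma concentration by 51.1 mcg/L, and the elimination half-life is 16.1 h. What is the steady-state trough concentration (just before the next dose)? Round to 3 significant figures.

134 mcg/L

k = ln 2 / 16.1 = 0.04305 h⁻¹
Fraction remaining after one interval: e^(−kτ) = e^(−0.04305 × 7.50) = 0.7241
R = 1 / (1 − 0.7241) = 3.624
Css,max = 51.1 × 3.624 = 185.2 mcg/L
Css,min = Css,max × e^(−kτ) = 185.2 × 0.7241 ≈ 134 mcg/L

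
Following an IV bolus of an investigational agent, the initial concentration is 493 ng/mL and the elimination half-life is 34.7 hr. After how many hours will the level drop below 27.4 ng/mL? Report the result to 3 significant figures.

145 hours

k = ln 2 / 34.7 = 0.01998 hr⁻¹
C(t) = C₀ e^(−kt)  ⇒  t = ln(C₀/C) / k
t = ln(493/27.4) / 0.01998 = 2.890 / 0.01998 ≈ 145 hours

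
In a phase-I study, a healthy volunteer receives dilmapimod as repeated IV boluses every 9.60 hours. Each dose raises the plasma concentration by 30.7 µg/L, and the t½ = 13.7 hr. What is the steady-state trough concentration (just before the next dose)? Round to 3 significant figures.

k = ln 2 / 13.7 = 0.05059 hr⁻¹
Fraction remaining after one interval: e^(−kτ) = e^(−0.05059 × 9.60) = 0.6153
R = 1 / (1 − 0.6153) = 2.599
Css,max = 30.7 × 2.599 = 79.79 µg/L
Css,min = Css,max × e^(−kτ) = 79.79 × 0.6153 ≈ 49.1 µg/L

49.1 µg/L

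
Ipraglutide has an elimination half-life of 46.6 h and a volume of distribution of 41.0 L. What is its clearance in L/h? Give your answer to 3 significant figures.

k = ln 2 / t½ = ln 2 / 46.6 = 0.01487 h⁻¹
CL = k · V = 0.01487 × 41.0 ≈ 0.610 L/h

0.610 L/h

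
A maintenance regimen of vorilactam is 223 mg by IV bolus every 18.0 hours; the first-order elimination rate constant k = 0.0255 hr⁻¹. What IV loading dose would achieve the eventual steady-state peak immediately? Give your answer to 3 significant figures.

606 mg

Accumulation ratio R = 1 / (1 − e^(−kτ)) = 1 / (1 − e^(−0.02550×18.0)) = 1 / (1 − 0.6319) = 2.717
Loading dose = maintenance dose × R = 223 × 2.717 ≈ 606 mg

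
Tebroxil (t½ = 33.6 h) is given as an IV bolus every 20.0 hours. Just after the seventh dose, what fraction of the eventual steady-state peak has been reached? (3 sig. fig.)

0.944

k = ln 2 / 33.6 = 0.02063 h⁻¹
f_n = 1 − e^(−nkτ) = 1 − e^(−7 × 0.02063 × 20.0) = 1 − e^(−2.888) = 1 − 0.05568 ≈ 0.944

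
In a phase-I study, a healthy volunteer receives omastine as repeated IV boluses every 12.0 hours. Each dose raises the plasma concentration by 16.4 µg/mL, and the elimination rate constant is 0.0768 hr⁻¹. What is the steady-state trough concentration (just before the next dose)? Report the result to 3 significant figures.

10.8 µg/mL

Fraction remaining after one interval: e^(−kτ) = e^(−0.07680 × 12.0) = 0.3979
R = 1 / (1 − 0.3979) = 1.661
Css,max = 16.4 × 1.661 = 27.24 µg/mL
Css,min = Css,max × e^(−kτ) = 27.24 × 0.3979 ≈ 10.8 µg/mL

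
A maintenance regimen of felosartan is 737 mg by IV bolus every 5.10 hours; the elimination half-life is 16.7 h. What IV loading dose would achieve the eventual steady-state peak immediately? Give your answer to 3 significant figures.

3860 mg

k = ln 2 / 16.7 = 0.04151 h⁻¹
Accumulation ratio R = 1 / (1 − e^(−kτ)) = 1 / (1 − e^(−0.04151×5.10)) = 1 / (1 − 0.8092) = 5.242
Loading dose = maintenance dose × R = 737 × 5.242 ≈ 3860 mg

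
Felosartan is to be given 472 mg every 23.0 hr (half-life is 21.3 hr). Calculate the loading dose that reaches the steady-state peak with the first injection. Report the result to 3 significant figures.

k = ln 2 / 21.3 = 0.03254 hr⁻¹
Accumulation ratio R = 1 / (1 − e^(−kτ)) = 1 / (1 − e^(−0.03254×23.0)) = 1 / (1 − 0.4731) = 1.898
Loading dose = maintenance dose × R = 472 × 1.898 ≈ 896 mg

896 mg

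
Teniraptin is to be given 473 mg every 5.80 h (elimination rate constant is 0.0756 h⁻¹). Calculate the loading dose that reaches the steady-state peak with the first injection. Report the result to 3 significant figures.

Accumulation ratio R = 1 / (1 − e^(−kτ)) = 1 / (1 − e^(−0.07560×5.80)) = 1 / (1 − 0.6450) = 2.817
Loading dose = maintenance dose × R = 473 × 2.817 ≈ 1330 mg

1330 mg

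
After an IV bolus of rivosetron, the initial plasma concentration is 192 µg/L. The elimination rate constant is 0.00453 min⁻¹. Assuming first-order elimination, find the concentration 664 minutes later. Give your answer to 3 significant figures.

C(t) = C₀ e^(−kt) = 192 × e^(−0.004530 × 664) = 192 × e^(−3.008) = 192 × 0.04939 ≈ 9.48 µg/L

9.48 µg/L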